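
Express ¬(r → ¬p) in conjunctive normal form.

r ∧ p

¬(r → ¬p)
= ¬(¬r ∨ ¬p)   (eliminate →)
= ¬¬r ∧ ¬¬p   (De Morgan)
= r ∧ ¬¬p   (double negation)
= r ∧ p   (double negation)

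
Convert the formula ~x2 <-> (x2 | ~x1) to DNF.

~x2 <-> (x2 | ~x1)
≡ (~x2 -> (x2 | ~x1)) & ((x2 | ~x1) -> ~x2)   — eliminate <->
≡ (~~x2 | x2 | ~x1) & ((x2 | ~x1) -> ~x2)   — eliminate ->
≡ (~~x2 | x2 | ~x1) & (~(x2 | ~x1) | ~x2)   — eliminate ->
≡ (x2 | x2 | ~x1) & (~(x2 | ~x1) | ~x2)   — double negation
≡ (x2 | x2 | ~x1) & ((~x2 & ~~x1) | ~x2)   — De Morgan
≡ (x2 | x2 | ~x1) & ((~x2 & x1) | ~x2)   — double negation
≡ (x2 & ~x2 & x1) | (x2 & ~x2) | (x2 & ~x2 & x1) | (x2 & ~x2) | (~x1 & ~x2 & x1) | (~x1 & ~x2)   — distribute & over |
≡ ~x1 & ~x2   — simplify

~x1 & ~x2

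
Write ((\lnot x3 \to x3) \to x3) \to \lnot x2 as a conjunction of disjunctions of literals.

(x3 \lor \lnot x2) \land (\lnot x3 \lor \lnot x2)

((\lnot x3 \to x3) \to x3) \to \lnot x2
≡ \lnot ((\lnot x3 \to x3) \to x3) \lor \lnot x2   [eliminate \to]
≡ \lnot (\lnot (\lnot x3 \to x3) \lor x3) \lor \lnot x2   [eliminate \to]
≡ \lnot (\lnot (\lnot \lnot x3 \lor x3) \lor x3) \lor \lnot x2   [eliminate \to]
≡ (\lnot \lnot (\lnot \lnot x3 \lor x3) \land \lnot x3) \lor \lnot x2   [De Morgan]
≡ ((\lnot \lnot x3 \lor x3) \land \lnot x3) \lor \lnot x2   [double negation]
≡ ((x3 \lor x3) \land \lnot x3) \lor \lnot x2   [double negation]
≡ (x3 \lor x3 \lor \lnot x2) \land (\lnot x3 \lor \lnot x2)   [distribute \lor over \land]
≡ (x3 \lor \lnot x2) \land (\lnot x3 \lor \lnot x2)   [simplify]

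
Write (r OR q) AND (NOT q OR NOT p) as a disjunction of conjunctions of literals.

(r OR q) AND (NOT q OR NOT p)
= (r AND NOT q) OR (r AND NOT p) OR (q AND NOT q) OR (q AND NOT p)   — distribute AND over OR
= (r AND NOT q) OR (r AND NOT p) OR (q AND NOT p)   — simplify

(r AND NOT q) OR (r AND NOT p) OR (q AND NOT p)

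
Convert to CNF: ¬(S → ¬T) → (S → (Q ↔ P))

(¬S ∨ ¬T ∨ ¬Q ∨ P) ∧ (¬S ∨ ¬T ∨ ¬P ∨ Q)

¬(S → ¬T) → (S → (Q ↔ P))
≡ ¬¬(S → ¬T) ∨ (S → (Q ↔ P))
≡ ¬¬(¬S ∨ ¬T) ∨ (S → (Q ↔ P))
≡ ¬¬(¬S ∨ ¬T) ∨ ¬S ∨ (Q ↔ P)
≡ ¬¬(¬S ∨ ¬T) ∨ ¬S ∨ (Q → P) ∧ (P → Q)
≡ ¬¬(¬S ∨ ¬T) ∨ ¬S ∨ (¬Q ∨ P) ∧ (P → Q)
≡ ¬¬(¬S ∨ ¬T) ∨ ¬S ∨ (¬Q ∨ P) ∧ (¬P ∨ Q)
≡ ¬S ∨ ¬T ∨ ¬S ∨ (¬Q ∨ P) ∧ (¬P ∨ Q)
≡ (¬S ∨ ¬T ∨ ¬S ∨ ¬Q ∨ P) ∧ (¬S ∨ ¬T ∨ ¬S ∨ ¬P ∨ Q)
≡ (¬S ∨ ¬T ∨ ¬Q ∨ P) ∧ (¬S ∨ ¬T ∨ ¬P ∨ Q)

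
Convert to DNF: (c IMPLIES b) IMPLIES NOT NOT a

(c IMPLIES b) IMPLIES NOT NOT a
⇔ NOT (c IMPLIES b) OR NOT NOT a
⇔ NOT (NOT c OR b) OR NOT NOT a
⇔ (NOT NOT c AND NOT b) OR NOT NOT a
⇔ (c AND NOT b) OR NOT NOT a
⇔ (c AND NOT b) OR a

(c AND NOT b) OR a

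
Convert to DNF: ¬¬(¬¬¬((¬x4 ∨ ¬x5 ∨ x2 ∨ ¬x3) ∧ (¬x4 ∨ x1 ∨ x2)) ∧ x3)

¬¬(¬¬¬((¬x4 ∨ ¬x5 ∨ x2 ∨ ¬x3) ∧ (¬x4 ∨ x1 ∨ x2)) ∧ x3)
= ¬¬¬((¬x4 ∨ ¬x5 ∨ x2 ∨ ¬x3) ∧ (¬x4 ∨ x1 ∨ x2)) ∧ x3   (double negation)
= ¬((¬x4 ∨ ¬x5 ∨ x2 ∨ ¬x3) ∧ (¬x4 ∨ x1 ∨ x2)) ∧ x3   (double negation)
= (¬(¬x4 ∨ ¬x5 ∨ x2 ∨ ¬x3) ∨ ¬(¬x4 ∨ x1 ∨ x2)) ∧ x3   (De Morgan)
= ((¬¬x4 ∧ ¬¬x5 ∧ ¬x2 ∧ ¬¬x3) ∨ ¬(¬x4 ∨ x1 ∨ x2)) ∧ x3   (De Morgan)
= ((x4 ∧ ¬¬x5 ∧ ¬x2 ∧ ¬¬x3) ∨ ¬(¬x4 ∨ x1 ∨ x2)) ∧ x3   (double negation)
= ((x4 ∧ x5 ∧ ¬x2 ∧ ¬¬x3) ∨ ¬(¬x4 ∨ x1 ∨ x2)) ∧ x3   (double negation)
= ((x4 ∧ x5 ∧ ¬x2 ∧ x3) ∨ ¬(¬x4 ∨ x1 ∨ x2)) ∧ x3   (double negation)
= ((x4 ∧ x5 ∧ ¬x2 ∧ x3) ∨ (¬¬x4 ∧ ¬x1 ∧ ¬x2)) ∧ x3   (De Morgan)
= ((x4 ∧ x5 ∧ ¬x2 ∧ x3) ∨ (x4 ∧ ¬x1 ∧ ¬x2)) ∧ x3   (double negation)
= (x4 ∧ x5 ∧ ¬x2 ∧ x3 ∧ x3) ∨ (x4 ∧ ¬x1 ∧ ¬x2 ∧ x3)   (distribute ∧ over ∨)
= (x4 ∧ x5 ∧ ¬x2 ∧ x3) ∨ (x4 ∧ ¬x1 ∧ ¬x2 ∧ x3)   (simplify)

(x4 ∧ x5 ∧ ¬x2 ∧ x3) ∨ (x4 ∧ ¬x1 ∧ ¬x2 ∧ x3)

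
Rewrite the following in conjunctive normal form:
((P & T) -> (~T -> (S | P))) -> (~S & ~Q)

((P & T) -> (~T -> (S | P))) -> (~S & ~Q)
≡ ~((P & T) -> (~T -> (S | P))) | (~S & ~Q)   (eliminate ->)
≡ ~(~(P & T) | (~T -> (S | P))) | (~S & ~Q)   (eliminate ->)
≡ ~(~(P & T) | ~~T | S | P) | (~S & ~Q)   (eliminate ->)
≡ (~~(P & T) & ~~~T & ~S & ~P) | (~S & ~Q)   (De Morgan)
≡ (P & T & ~~~T & ~S & ~P) | (~S & ~Q)   (double negation)
≡ (P & T & ~T & ~S & ~P) | (~S & ~Q)   (double negation)
≡ (P | ~S) & (P | ~Q) & (T | ~S) & (T | ~Q) & (~T | ~S) & (~T | ~Q) & (~S | ~S) & (~S | ~Q) & (~P | ~S) & (~P | ~Q)   (distribute | over &)
≡ (P | ~Q) & (T | ~Q) & (~T | ~Q) & ~S & (~P | ~Q)   (simplify)

(P | ~Q) & (T | ~Q) & (~T | ~Q) & ~S & (~P | ~Q)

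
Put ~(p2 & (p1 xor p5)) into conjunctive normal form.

(~p2 | ~p1 | p5) & (~p2 | ~p5 | p1)

~(p2 & (p1 xor p5))
≡ ~(p2 & (p1 | p5) & ~(p1 & p5))   — expand xor
≡ ~p2 | ~(p1 | p5) | ~~(p1 & p5)   — De Morgan
≡ ~p2 | (~p1 & ~p5) | ~~(p1 & p5)   — De Morgan
≡ ~p2 | (~p1 & ~p5) | (p1 & p5)   — double negation
≡ (~p2 | ~p1 | p1) & (~p2 | ~p1 | p5) & (~p2 | ~p5 | p1) & (~p2 | ~p5 | p5)   — distribute | over &
≡ (~p2 | ~p1 | p5) & (~p2 | ~p5 | p1)   — simplify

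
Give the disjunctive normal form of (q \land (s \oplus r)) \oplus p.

(q \land (s \oplus r)) \oplus p
≡ (q \land (s \oplus r) \land \lnot p) \lor (\lnot (q \land (s \oplus r)) \land p)   — expand \oplus
≡ (q \land ((s \land \lnot r) \lor (\lnot s \land r)) \land \lnot p) \lor (\lnot (q \land (s \oplus r)) \land p)   — expand \oplus
≡ (q \land ((s \land \lnot r) \lor (\lnot s \land r)) \land \lnot p) \lor (\lnot (q \land ((s \land \lnot r) \lor (\lnot s \land r))) \land p)   — expand \oplus
≡ (q \land ((s \land \lnot r) \lor (\lnot s \land r)) \land \lnot p) \lor ((\lnot q \lor \lnot ((s \land \lnot r) \lor (\lnot s \land r))) \land p)   — De Morgan
≡ (q \land ((s \land \lnot r) \lor (\lnot s \land r)) \land \lnot p) \lor ((\lnot q \lor (\lnot (s \land \lnot r) \land \lnot (\lnot s \land r))) \land p)   — De Morgan
≡ (q \land ((s \land \lnot r) \lor (\lnot s \land r)) \land \lnot p) \lor ((\lnot q \lor ((\lnot s \lor \lnot \lnot r) \land \lnot (\lnot s \land r))) \land p)   — De Morgan
≡ (q \land ((s \land \lnot r) \lor (\lnot s \land r)) \land \lnot p) \lor ((\lnot q \lor ((\lnot s \lor r) \land \lnot (\lnot s \land r))) \land p)   — double negation
≡ (q \land ((s \land \lnot r) \lor (\lnot s \land r)) \land \lnot p) \lor ((\lnot q \lor ((\lnot s \lor r) \land (\lnot \lnot s \lor \lnot r))) \land p)   — De Morgan
≡ (q \land ((s \land \lnot r) \lor (\lnot s \land r)) \land \lnot p) \lor ((\lnot q \lor ((\lnot s \lor r) \land (s \lor \lnot r))) \land p)   — double negation
≡ (q \land s \land \lnot r \land \lnot p) \lor (q \land \lnot s \land r \land \lnot p) \lor (\lnot q \land p) \lor (\lnot s \land s \land p) \lor (\lnot s \land \lnot r \land p) \lor (r \land s \land p) \lor (r \land \lnot r \land p)   — distribute \land over \lor
≡ (q \land s \land \lnot r \land \lnot p) \lor (q \land \lnot s \land r \land \lnot p) \lor (\lnot q \land p) \lor (\lnot s \land \lnot r \land p) \lor (r \land s \land p)   — simplify

(q \land s \land \lnot r \land \lnot p) \lor (q \land \lnot s \land r \land \lnot p) \lor (\lnot q \land p) \lor (\lnot s \land \lnot r \land p) \lor (r \land s \land p)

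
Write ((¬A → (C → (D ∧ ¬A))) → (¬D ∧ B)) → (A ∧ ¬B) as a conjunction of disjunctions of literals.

((¬A → (C → (D ∧ ¬A))) → (¬D ∧ B)) → (A ∧ ¬B)
= ¬((¬A → (C → (D ∧ ¬A))) → (¬D ∧ B)) ∨ (A ∧ ¬B)   [eliminate →]
= ¬(¬(¬A → (C → (D ∧ ¬A))) ∨ (¬D ∧ B)) ∨ (A ∧ ¬B)   [eliminate →]
= ¬(¬(¬¬A ∨ (C → (D ∧ ¬A))) ∨ (¬D ∧ B)) ∨ (A ∧ ¬B)   [eliminate →]
= ¬(¬(¬¬A ∨ ¬C ∨ (D ∧ ¬A)) ∨ (¬D ∧ B)) ∨ (A ∧ ¬B)   [eliminate →]
= (¬¬(¬¬A ∨ ¬C ∨ (D ∧ ¬A)) ∧ ¬(¬D ∧ B)) ∨ (A ∧ ¬B)   [De Morgan]
= ((¬¬A ∨ ¬C ∨ (D ∧ ¬A)) ∧ ¬(¬D ∧ B)) ∨ (A ∧ ¬B)   [double negation]
= ((A ∨ ¬C ∨ (D ∧ ¬A)) ∧ ¬(¬D ∧ B)) ∨ (A ∧ ¬B)   [double negation]
= ((A ∨ ¬C ∨ (D ∧ ¬A)) ∧ (¬¬D ∨ ¬B)) ∨ (A ∧ ¬B)   [De Morgan]
= ((A ∨ ¬C ∨ (D ∧ ¬A)) ∧ (D ∨ ¬B)) ∨ (A ∧ ¬B)   [double negation]
= (A ∨ ¬C ∨ D ∨ A) ∧ (A ∨ ¬C ∨ D ∨ ¬B) ∧ (A ∨ ¬C ∨ ¬A ∨ A) ∧ (A ∨ ¬C ∨ ¬A ∨ ¬B) ∧ (D ∨ ¬B ∨ A) ∧ (D ∨ ¬B ∨ ¬B)   [distribute ∨ over ∧]
= (A ∨ ¬C ∨ D) ∧ (D ∨ ¬B)   [simplify]

(A ∨ ¬C ∨ D) ∧ (D ∨ ¬B)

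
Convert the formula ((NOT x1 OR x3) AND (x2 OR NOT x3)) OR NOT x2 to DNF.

((NOT x1 OR x3) AND (x2 OR NOT x3)) OR NOT x2
≡ (NOT x1 AND x2) OR (NOT x1 AND NOT x3) OR (x3 AND x2) OR (x3 AND NOT x3) OR NOT x2   [distribute AND over OR]
≡ (NOT x1 AND x2) OR (NOT x1 AND NOT x3) OR (x3 AND x2) OR NOT x2   [simplify]

(NOT x1 AND x2) OR (NOT x1 AND NOT x3) OR (x3 AND x2) OR NOT x2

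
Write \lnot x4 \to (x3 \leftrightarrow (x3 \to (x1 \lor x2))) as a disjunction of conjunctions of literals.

x4 \lor (x1 \land x3) \lor (x2 \land x3)

\lnot x4 \to (x3 \leftrightarrow (x3 \to (x1 \lor x2)))
= \lnot \lnot x4 \lor (x3 \leftrightarrow (x3 \to (x1 \lor x2)))   — eliminate \to
= \lnot \lnot x4 \lor ((x3 \to (x3 \to (x1 \lor x2))) \land ((x3 \to (x1 \lor x2)) \to x3))   — eliminate \leftrightarrow
= \lnot \lnot x4 \lor ((\lnot x3 \lor (x3 \to (x1 \lor x2))) \land ((x3 \to (x1 \lor x2)) \to x3))   — eliminate \to
= \lnot \lnot x4 \lor ((\lnot x3 \lor \lnot x3 \lor x1 \lor x2) \land ((x3 \to (x1 \lor x2)) \to x3))   — eliminate \to
= \lnot \lnot x4 \lor ((\lnot x3 \lor \lnot x3 \lor x1 \lor x2) \land (\lnot (x3 \to (x1 \lor x2)) \lor x3))   — eliminate \to
= \lnot \lnot x4 \lor ((\lnot x3 \lor \lnot x3 \lor x1 \lor x2) \land (\lnot (\lnot x3 \lor x1 \lor x2) \lor x3))   — eliminate \to
= x4 \lor ((\lnot x3 \lor \lnot x3 \lor x1 \lor x2) \land (\lnot (\lnot x3 \lor x1 \lor x2) \lor x3))   — double negation
= x4 \lor ((\lnot x3 \lor \lnot x3 \lor x1 \lor x2) \land ((\lnot \lnot x3 \land \lnot x1 \land \lnot x2) \lor x3))   — De Morgan
= x4 \lor ((\lnot x3 \lor \lnot x3 \lor x1 \lor x2) \land ((x3 \land \lnot x1 \land \lnot x2) \lor x3))   — double negation
= x4 \lor (\lnot x3 \land x3 \land \lnot x1 \land \lnot x2) \lor (\lnot x3 \land x3) \lor (\lnot x3 \land x3 \land \lnot x1 \land \lnot x2) \lor (\lnot x3 \land x3) \lor (x1 \land x3 \land \lnot x1 \land \lnot x2) \lor (x1 \land x3) \lor (x2 \land x3 \land \lnot x1 \land \lnot x2) \lor (x2 \land x3)   — distribute \land over \lor
= x4 \lor (x1 \land x3) \lor (x2 \land x3)   — simplify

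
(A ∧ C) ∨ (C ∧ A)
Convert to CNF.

A ∧ C

(A ∧ C) ∨ (C ∧ A)
⇔ (A ∨ C) ∧ (A ∨ A) ∧ (C ∨ C) ∧ (C ∨ A)   — distribute ∨ over ∧
⇔ A ∧ C   — simplify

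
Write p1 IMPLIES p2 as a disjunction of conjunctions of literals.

NOT p1 OR p2

p1 IMPLIES p2
⇔ NOT p1 OR p2   (eliminate IMPLIES)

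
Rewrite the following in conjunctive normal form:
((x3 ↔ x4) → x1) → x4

(¬x3 ∨ x4) ∧ (¬x1 ∨ x4)

((x3 ↔ x4) → x1) → x4
≡ ¬((x3 ↔ x4) → x1) ∨ x4   (eliminate →)
≡ ¬(¬(x3 ↔ x4) ∨ x1) ∨ x4   (eliminate →)
≡ ¬(¬((x3 → x4) ∧ (x4 → x3)) ∨ x1) ∨ x4   (eliminate ↔)
≡ ¬(¬((¬x3 ∨ x4) ∧ (x4 → x3)) ∨ x1) ∨ x4   (eliminate →)
≡ ¬(¬((¬x3 ∨ x4) ∧ (¬x4 ∨ x3)) ∨ x1) ∨ x4   (eliminate →)
≡ ¬¬((¬x3 ∨ x4) ∧ (¬x4 ∨ x3)) ∧ ¬x1 ∨ x4   (De Morgan)
≡ (¬x3 ∨ x4) ∧ (¬x4 ∨ x3) ∧ ¬x1 ∨ x4   (double negation)
≡ (¬x3 ∨ x4 ∨ x4) ∧ (¬x4 ∨ x3 ∨ x4) ∧ (¬x1 ∨ x4)   (distribute ∨ over ∧)
≡ (¬x3 ∨ x4) ∧ (¬x1 ∨ x4)   (simplify)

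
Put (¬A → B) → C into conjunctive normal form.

(¬A → B) → C
≡ ¬(¬A → B) ∨ C   [eliminate →]
≡ ¬(¬¬A ∨ B) ∨ C   [eliminate →]
≡ (¬¬¬A ∧ ¬B) ∨ C   [De Morgan]
≡ (¬A ∧ ¬B) ∨ C   [double negation]
≡ (¬A ∨ C) ∧ (¬B ∨ C)   [distribute ∨ over ∧]

(¬A ∨ C) ∧ (¬B ∨ C)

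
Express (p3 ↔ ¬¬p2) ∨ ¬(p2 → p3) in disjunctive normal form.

(p3 ↔ ¬¬p2) ∨ ¬(p2 → p3)
⇔ ((p3 → ¬¬p2) ∧ (¬¬p2 → p3)) ∨ ¬(p2 → p3)   — eliminate ↔
⇔ ((¬p3 ∨ ¬¬p2) ∧ (¬¬p2 → p3)) ∨ ¬(p2 → p3)   — eliminate →
⇔ ((¬p3 ∨ ¬¬p2) ∧ (¬¬¬p2 ∨ p3)) ∨ ¬(p2 → p3)   — eliminate →
⇔ ((¬p3 ∨ ¬¬p2) ∧ (¬¬¬p2 ∨ p3)) ∨ ¬(¬p2 ∨ p3)   — eliminate →
⇔ ((¬p3 ∨ p2) ∧ (¬¬¬p2 ∨ p3)) ∨ ¬(¬p2 ∨ p3)   — double negation
⇔ ((¬p3 ∨ p2) ∧ (¬p2 ∨ p3)) ∨ ¬(¬p2 ∨ p3)   — double negation
⇔ ((¬p3 ∨ p2) ∧ (¬p2 ∨ p3)) ∨ (¬¬p2 ∧ ¬p3)   — De Morgan
⇔ ((¬p3 ∨ p2) ∧ (¬p2 ∨ p3)) ∨ (p2 ∧ ¬p3)   — double negation
⇔ (¬p3 ∧ ¬p2) ∨ (¬p3 ∧ p3) ∨ (p2 ∧ ¬p2) ∨ (p2 ∧ p3) ∨ (p2 ∧ ¬p3)   — distribute ∧ over ∨
⇔ (¬p3 ∧ ¬p2) ∨ (p2 ∧ p3) ∨ (p2 ∧ ¬p3)   — simplify

(¬p3 ∧ ¬p2) ∨ (p2 ∧ p3) ∨ (p2 ∧ ¬p3)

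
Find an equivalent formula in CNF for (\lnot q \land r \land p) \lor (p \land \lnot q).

\lnot q \land p

(\lnot q \land r \land p) \lor (p \land \lnot q)
= (\lnot q \lor p) \land (\lnot q \lor \lnot q) \land (r \lor p) \land (r \lor \lnot q) \land (p \lor p) \land (p \lor \lnot q)   [distribute \lor over \land]
= \lnot q \land p   [simplify]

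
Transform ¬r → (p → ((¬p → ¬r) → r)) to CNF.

r ∨ ¬p

¬r → (p → ((¬p → ¬r) → r))
⇔ ¬¬r ∨ (p → ((¬p → ¬r) → r))   [eliminate →]
⇔ ¬¬r ∨ ¬p ∨ ((¬p → ¬r) → r)   [eliminate →]
⇔ ¬¬r ∨ ¬p ∨ ¬(¬p → ¬r) ∨ r   [eliminate →]
⇔ ¬¬r ∨ ¬p ∨ ¬(¬¬p ∨ ¬r) ∨ r   [eliminate →]
⇔ r ∨ ¬p ∨ ¬(¬¬p ∨ ¬r) ∨ r   [double negation]
⇔ r ∨ ¬p ∨ (¬¬¬p ∧ ¬¬r) ∨ r   [De Morgan]
⇔ r ∨ ¬p ∨ (¬p ∧ ¬¬r) ∨ r   [double negation]
⇔ r ∨ ¬p ∨ (¬p ∧ r) ∨ r   [double negation]
⇔ (r ∨ ¬p ∨ ¬p ∨ r) ∧ (r ∨ ¬p ∨ r ∨ r)   [distribute ∨ over ∧]
⇔ r ∨ ¬p   [simplify]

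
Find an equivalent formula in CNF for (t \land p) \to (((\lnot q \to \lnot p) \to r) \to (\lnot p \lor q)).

(t \land p) \to (((\lnot q \to \lnot p) \to r) \to (\lnot p \lor q))
= \lnot (t \land p) \lor (((\lnot q \to \lnot p) \to r) \to (\lnot p \lor q))   [eliminate \to]
= \lnot (t \land p) \lor \lnot ((\lnot q \to \lnot p) \to r) \lor \lnot p \lor q   [eliminate \to]
= \lnot (t \land p) \lor \lnot (\lnot (\lnot q \to \lnot p) \lor r) \lor \lnot p \lor q   [eliminate \to]
= \lnot (t \land p) \lor \lnot (\lnot (\lnot \lnot q \lor \lnot p) \lor r) \lor \lnot p \lor q   [eliminate \to]
= \lnot t \lor \lnot p \lor \lnot (\lnot (\lnot \lnot q \lor \lnot p) \lor r) \lor \lnot p \lor q   [De Morgan]
= \lnot t \lor \lnot p \lor (\lnot \lnot (\lnot \lnot q \lor \lnot p) \land \lnot r) \lor \lnot p \lor q   [De Morgan]
= \lnot t \lor \lnot p \lor ((\lnot \lnot q \lor \lnot p) \land \lnot r) \lor \lnot p \lor q   [double negation]
= \lnot t \lor \lnot p \lor ((q \lor \lnot p) \land \lnot r) \lor \lnot p \lor q   [double negation]
= (\lnot t \lor \lnot p \lor q \lor \lnot p \lor \lnot p \lor q) \land (\lnot t \lor \lnot p \lor \lnot r \lor \lnot p \lor q)   [distribute \lor over \land]
= \lnot t \lor \lnot p \lor q   [simplify]

\lnot t \lor \lnot p \lor q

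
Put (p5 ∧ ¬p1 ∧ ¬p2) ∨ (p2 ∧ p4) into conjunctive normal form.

(p5 ∧ ¬p1 ∧ ¬p2) ∨ (p2 ∧ p4)
≡ (p5 ∨ p2) ∧ (p5 ∨ p4) ∧ (¬p1 ∨ p2) ∧ (¬p1 ∨ p4) ∧ (¬p2 ∨ p2) ∧ (¬p2 ∨ p4)   — distribute ∨ over ∧
≡ (p5 ∨ p2) ∧ (p5 ∨ p4) ∧ (¬p1 ∨ p2) ∧ (¬p1 ∨ p4) ∧ (¬p2 ∨ p4)   — simplify

(p5 ∨ p2) ∧ (p5 ∨ p4) ∧ (¬p1 ∨ p2) ∧ (¬p1 ∨ p4) ∧ (¬p2 ∨ p4)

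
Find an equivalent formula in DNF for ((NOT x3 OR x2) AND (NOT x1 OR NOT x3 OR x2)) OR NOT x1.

((NOT x3 OR x2) AND (NOT x1 OR NOT x3 OR x2)) OR NOT x1
≡ (NOT x3 AND NOT x1) OR (NOT x3 AND NOT x3) OR (NOT x3 AND x2) OR (x2 AND NOT x1) OR (x2 AND NOT x3) OR (x2 AND x2) OR NOT x1
≡ NOT x3 OR x2 OR NOT x1

NOT x3 OR x2 OR NOT x1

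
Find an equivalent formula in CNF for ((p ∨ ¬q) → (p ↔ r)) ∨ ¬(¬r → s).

(¬p ∨ r ∨ ¬s) ∧ (q ∨ ¬r ∨ p)

((p ∨ ¬q) → (p ↔ r)) ∨ ¬(¬r → s)
⇔ ¬(p ∨ ¬q) ∨ (p ↔ r) ∨ ¬(¬r → s)   [eliminate →]
⇔ ¬(p ∨ ¬q) ∨ ((p → r) ∧ (r → p)) ∨ ¬(¬r → s)   [eliminate ↔]
⇔ ¬(p ∨ ¬q) ∨ ((¬p ∨ r) ∧ (r → p)) ∨ ¬(¬r → s)   [eliminate →]
⇔ ¬(p ∨ ¬q) ∨ ((¬p ∨ r) ∧ (¬r ∨ p)) ∨ ¬(¬r → s)   [eliminate →]
⇔ ¬(p ∨ ¬q) ∨ ((¬p ∨ r) ∧ (¬r ∨ p)) ∨ ¬(¬¬r ∨ s)   [eliminate →]
⇔ (¬p ∧ ¬¬q) ∨ ((¬p ∨ r) ∧ (¬r ∨ p)) ∨ ¬(¬¬r ∨ s)   [De Morgan]
⇔ (¬p ∧ q) ∨ ((¬p ∨ r) ∧ (¬r ∨ p)) ∨ ¬(¬¬r ∨ s)   [double negation]
⇔ (¬p ∧ q) ∨ ((¬p ∨ r) ∧ (¬r ∨ p)) ∨ (¬¬¬r ∧ ¬s)   [De Morgan]
⇔ (¬p ∧ q) ∨ ((¬p ∨ r) ∧ (¬r ∨ p)) ∨ (¬r ∧ ¬s)   [double negation]
⇔ (¬p ∨ ¬p ∨ r ∨ ¬r) ∧ (¬p ∨ ¬p ∨ r ∨ ¬s) ∧ (¬p ∨ ¬r ∨ p ∨ ¬r) ∧ (¬p ∨ ¬r ∨ p ∨ ¬s) ∧ (q ∨ ¬p ∨ r ∨ ¬r) ∧ (q ∨ ¬p ∨ r ∨ ¬s) ∧ (q ∨ ¬r ∨ p ∨ ¬r) ∧ (q ∨ ¬r ∨ p ∨ ¬s)   [distribute ∨ over ∧]
⇔ (¬p ∨ r ∨ ¬s) ∧ (q ∨ ¬r ∨ p)   [simplify]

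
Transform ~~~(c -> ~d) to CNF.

~~~(c -> ~d)
⇔ ~~~(~c | ~d)   (eliminate ->)
⇔ ~(~c | ~d)   (double negation)
⇔ ~~c & ~~d   (De Morgan)
⇔ c & ~~d   (double negation)
⇔ c & d   (double negation)

c & d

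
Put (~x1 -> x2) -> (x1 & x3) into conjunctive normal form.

(~x1 -> x2) -> (x1 & x3)
= ~(~x1 -> x2) | (x1 & x3)
= ~(~~x1 | x2) | (x1 & x3)
= (~~~x1 & ~x2) | (x1 & x3)
= (~x1 & ~x2) | (x1 & x3)
= (~x1 | x1) & (~x1 | x3) & (~x2 | x1) & (~x2 | x3)
= (~x1 | x3) & (~x2 | x1) & (~x2 | x3)

(~x1 | x3) & (~x2 | x1) & (~x2 | x3)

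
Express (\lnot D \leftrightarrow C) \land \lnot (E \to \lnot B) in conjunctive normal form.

(D \lor C) \land (\lnot C \lor \lnot D) \land E \land B

(\lnot D \leftrightarrow C) \land \lnot (E \to \lnot B)
= (\lnot D \to C) \land (C \to \lnot D) \land \lnot (E \to \lnot B)   [eliminate \leftrightarrow]
= (\lnot \lnot D \lor C) \land (C \to \lnot D) \land \lnot (E \to \lnot B)   [eliminate \to]
= (\lnot \lnot D \lor C) \land (\lnot C \lor \lnot D) \land \lnot (E \to \lnot B)   [eliminate \to]
= (\lnot \lnot D \lor C) \land (\lnot C \lor \lnot D) \land \lnot (\lnot E \lor \lnot B)   [eliminate \to]
= (D \lor C) \land (\lnot C \lor \lnot D) \land \lnot (\lnot E \lor \lnot B)   [double negation]
= (D \lor C) \land (\lnot C \lor \lnot D) \land \lnot \lnot E \land \lnot \lnot B   [De Morgan]
= (D \lor C) \land (\lnot C \lor \lnot D) \land E \land \lnot \lnot B   [double negation]
= (D \lor C) \land (\lnot C \lor \lnot D) \land E \land B   [double negation]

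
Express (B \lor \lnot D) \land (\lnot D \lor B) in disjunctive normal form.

B \lor \lnot D

(B \lor \lnot D) \land (\lnot D \lor B)
≡ (B \land \lnot D) \lor (B \land B) \lor (\lnot D \land \lnot D) \lor (\lnot D \land B)   — distribute \land over \lor
≡ B \lor \lnot D   — simplify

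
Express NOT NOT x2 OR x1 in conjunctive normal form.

x2 OR x1

NOT NOT x2 OR x1
≡ x2 OR x1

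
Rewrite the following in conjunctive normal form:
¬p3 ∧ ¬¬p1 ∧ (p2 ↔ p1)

¬p3 ∧ p1 ∧ (¬p1 ∨ p2)

¬p3 ∧ ¬¬p1 ∧ (p2 ↔ p1)
≡ ¬p3 ∧ ¬¬p1 ∧ (p2 → p1) ∧ (p1 → p2)   (eliminate ↔)
≡ ¬p3 ∧ ¬¬p1 ∧ (¬p2 ∨ p1) ∧ (p1 → p2)   (eliminate →)
≡ ¬p3 ∧ ¬¬p1 ∧ (¬p2 ∨ p1) ∧ (¬p1 ∨ p2)   (eliminate →)
≡ ¬p3 ∧ p1 ∧ (¬p2 ∨ p1) ∧ (¬p1 ∨ p2)   (double negation)
≡ ¬p3 ∧ p1 ∧ (¬p1 ∨ p2)   (simplify)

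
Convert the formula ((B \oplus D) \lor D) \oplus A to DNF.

((B \oplus D) \lor D) \oplus A
= (((B \oplus D) \lor D) \land \lnot A) \lor (\lnot ((B \oplus D) \lor D) \land A)   [expand \oplus]
= (((B \land \lnot D) \lor (\lnot B \land D) \lor D) \land \lnot A) \lor (\lnot ((B \oplus D) \lor D) \land A)   [expand \oplus]
= (((B \land \lnot D) \lor (\lnot B \land D) \lor D) \land \lnot A) \lor (\lnot ((B \land \lnot D) \lor (\lnot B \land D) \lor D) \land A)   [expand \oplus]
= (((B \land \lnot D) \lor (\lnot B \land D) \lor D) \land \lnot A) \lor (\lnot (B \land \lnot D) \land \lnot (\lnot B \land D) \land \lnot D \land A)   [De Morgan]
= (((B \land \lnot D) \lor (\lnot B \land D) \lor D) \land \lnot A) \lor ((\lnot B \lor \lnot \lnot D) \land \lnot (\lnot B \land D) \land \lnot D \land A)   [De Morgan]
= (((B \land \lnot D) \lor (\lnot B \land D) \lor D) \land \lnot A) \lor ((\lnot B \lor D) \land \lnot (\lnot B \land D) \land \lnot D \land A)   [double negation]
= (((B \land \lnot D) \lor (\lnot B \land D) \lor D) \land \lnot A) \lor ((\lnot B \lor D) \land (\lnot \lnot B \lor \lnot D) \land \lnot D \land A)   [De Morgan]
= (((B \land \lnot D) \lor (\lnot B \land D) \lor D) \land \lnot A) \lor ((\lnot B \lor D) \land (B \lor \lnot D) \land \lnot D \land A)   [double negation]
= (B \land \lnot D \land \lnot A) \lor (\lnot B \land D \land \lnot A) \lor (D \land \lnot A) \lor (\lnot B \land B \land \lnot D \land A) \lor (\lnot B \land \lnot D \land \lnot D \land A) \lor (D \land B \land \lnot D \land A) \lor (D \land \lnot D \land \lnot D \land A)   [distribute \land over \lor]
= (B \land \lnot D \land \lnot A) \lor (D \land \lnot A) \lor (\lnot B \land \lnot D \land A)   [simplify]

(B \land \lnot D \land \lnot A) \lor (D \land \lnot A) \lor (\lnot B \land \lnot D \land A)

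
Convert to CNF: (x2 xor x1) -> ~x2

(x2 xor x1) -> ~x2
≡ ~(x2 xor x1) | ~x2   — eliminate ->
≡ ~((x2 | x1) & ~(x2 & x1)) | ~x2   — expand xor
≡ ~(x2 | x1) | ~~(x2 & x1) | ~x2   — De Morgan
≡ (~x2 & ~x1) | ~~(x2 & x1) | ~x2   — De Morgan
≡ (~x2 & ~x1) | (x2 & x1) | ~x2   — double negation
≡ (~x2 | x2 | ~x2) & (~x2 | x1 | ~x2) & (~x1 | x2 | ~x2) & (~x1 | x1 | ~x2)   — distribute | over &
≡ ~x2 | x1   — simplify

~x2 | x1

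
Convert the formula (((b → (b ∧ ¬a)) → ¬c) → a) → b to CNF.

(b ∨ ¬c) ∧ (¬a ∨ b)

(((b → (b ∧ ¬a)) → ¬c) → a) → b
⇔ ¬(((b → (b ∧ ¬a)) → ¬c) → a) ∨ b
⇔ ¬(¬((b → (b ∧ ¬a)) → ¬c) ∨ a) ∨ b
⇔ ¬(¬(¬(b → (b ∧ ¬a)) ∨ ¬c) ∨ a) ∨ b
⇔ ¬(¬(¬(¬b ∨ (b ∧ ¬a)) ∨ ¬c) ∨ a) ∨ b
⇔ (¬¬(¬(¬b ∨ (b ∧ ¬a)) ∨ ¬c) ∧ ¬a) ∨ b
⇔ ((¬(¬b ∨ (b ∧ ¬a)) ∨ ¬c) ∧ ¬a) ∨ b
⇔ (((¬¬b ∧ ¬(b ∧ ¬a)) ∨ ¬c) ∧ ¬a) ∨ b
⇔ (((b ∧ ¬(b ∧ ¬a)) ∨ ¬c) ∧ ¬a) ∨ b
⇔ (((b ∧ (¬b ∨ ¬¬a)) ∨ ¬c) ∧ ¬a) ∨ b
⇔ (((b ∧ (¬b ∨ a)) ∨ ¬c) ∧ ¬a) ∨ b
⇔ (b ∨ ¬c ∨ b) ∧ (¬b ∨ a ∨ ¬c ∨ b) ∧ (¬a ∨ b)
⇔ (b ∨ ¬c) ∧ (¬a ∨ b)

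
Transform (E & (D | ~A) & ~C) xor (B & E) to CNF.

(E & (D | ~A) & ~C) xor (B & E)
= ((E & (D | ~A) & ~C) | (B & E)) & ~(E & (D | ~A) & ~C & B & E)   (expand xor)
= ((E & (D | ~A) & ~C) | (B & E)) & (~E | ~(D | ~A) | ~~C | ~B | ~E)   (De Morgan)
= ((E & (D | ~A) & ~C) | (B & E)) & (~E | (~D & ~~A) | ~~C | ~B | ~E)   (De Morgan)
= ((E & (D | ~A) & ~C) | (B & E)) & (~E | (~D & A) | ~~C | ~B | ~E)   (double negation)
= ((E & (D | ~A) & ~C) | (B & E)) & (~E | (~D & A) | C | ~B | ~E)   (double negation)
= (E | B) & (E | E) & (D | ~A | B) & (D | ~A | E) & (~C | B) & (~C | E) & (~E | ~D | C | ~B | ~E) & (~E | A | C | ~B | ~E)   (distribute | over &)
= E & (D | ~A | B) & (~C | B) & (~E | ~D | C | ~B) & (~E | A | C | ~B)   (simplify)

E & (D | ~A | B) & (~C | B) & (~E | ~D | C | ~B) & (~E | A | C | ~B)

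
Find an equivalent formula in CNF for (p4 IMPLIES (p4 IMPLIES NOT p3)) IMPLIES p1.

(p4 OR p1) AND (p3 OR p1)

(p4 IMPLIES (p4 IMPLIES NOT p3)) IMPLIES p1
⇔ NOT (p4 IMPLIES (p4 IMPLIES NOT p3)) OR p1
⇔ NOT (NOT p4 OR (p4 IMPLIES NOT p3)) OR p1
⇔ NOT (NOT p4 OR NOT p4 OR NOT p3) OR p1
⇔ (NOT NOT p4 AND NOT NOT p4 AND NOT NOT p3) OR p1
⇔ (p4 AND NOT NOT p4 AND NOT NOT p3) OR p1
⇔ (p4 AND p4 AND NOT NOT p3) OR p1
⇔ (p4 AND p4 AND p3) OR p1
⇔ (p4 OR p1) AND (p4 OR p1) AND (p3 OR p1)
⇔ (p4 OR p1) AND (p3 OR p1)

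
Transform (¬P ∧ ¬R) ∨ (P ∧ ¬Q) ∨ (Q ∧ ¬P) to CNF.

(¬P ∨ ¬Q) ∧ (¬R ∨ P ∨ Q)

(¬P ∧ ¬R) ∨ (P ∧ ¬Q) ∨ (Q ∧ ¬P)
≡ (¬P ∨ P ∨ Q) ∧ (¬P ∨ P ∨ ¬P) ∧ (¬P ∨ ¬Q ∨ Q) ∧ (¬P ∨ ¬Q ∨ ¬P) ∧ (¬R ∨ P ∨ Q) ∧ (¬R ∨ P ∨ ¬P) ∧ (¬R ∨ ¬Q ∨ Q) ∧ (¬R ∨ ¬Q ∨ ¬P)   [distribute ∨ over ∧]
≡ (¬P ∨ ¬Q) ∧ (¬R ∨ P ∨ Q)   [simplify]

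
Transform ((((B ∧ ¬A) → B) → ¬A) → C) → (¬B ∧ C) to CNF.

((((B ∧ ¬A) → B) → ¬A) → C) → (¬B ∧ C)
≡ ¬((((B ∧ ¬A) → B) → ¬A) → C) ∨ (¬B ∧ C)   [eliminate →]
≡ ¬(¬(((B ∧ ¬A) → B) → ¬A) ∨ C) ∨ (¬B ∧ C)   [eliminate →]
≡ ¬(¬(¬((B ∧ ¬A) → B) ∨ ¬A) ∨ C) ∨ (¬B ∧ C)   [eliminate →]
≡ ¬(¬(¬(¬(B ∧ ¬A) ∨ B) ∨ ¬A) ∨ C) ∨ (¬B ∧ C)   [eliminate →]
≡ (¬¬(¬(¬(B ∧ ¬A) ∨ B) ∨ ¬A) ∧ ¬C) ∨ (¬B ∧ C)   [De Morgan]
≡ ((¬(¬(B ∧ ¬A) ∨ B) ∨ ¬A) ∧ ¬C) ∨ (¬B ∧ C)   [double negation]
≡ (((¬¬(B ∧ ¬A) ∧ ¬B) ∨ ¬A) ∧ ¬C) ∨ (¬B ∧ C)   [De Morgan]
≡ (((B ∧ ¬A ∧ ¬B) ∨ ¬A) ∧ ¬C) ∨ (¬B ∧ C)   [double negation]
≡ (B ∨ ¬A ∨ ¬B) ∧ (B ∨ ¬A ∨ C) ∧ (¬A ∨ ¬A ∨ ¬B) ∧ (¬A ∨ ¬A ∨ C) ∧ (¬B ∨ ¬A ∨ ¬B) ∧ (¬B ∨ ¬A ∨ C) ∧ (¬C ∨ ¬B) ∧ (¬C ∨ C)   [distribute ∨ over ∧]
≡ (¬A ∨ ¬B) ∧ (¬A ∨ C) ∧ (¬C ∨ ¬B)   [simplify]

(¬A ∨ ¬B) ∧ (¬A ∨ C) ∧ (¬C ∨ ¬B)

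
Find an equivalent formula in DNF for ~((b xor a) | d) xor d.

~((b xor a) | d) xor d
≡ (~((b xor a) | d) & ~d) | (~~((b xor a) | d) & d)   — expand xor
≡ (~((b & ~a) | (~b & a) | d) & ~d) | (~~((b xor a) | d) & d)   — expand xor
≡ (~((b & ~a) | (~b & a) | d) & ~d) | (~~((b & ~a) | (~b & a) | d) & d)   — expand xor
≡ (~(b & ~a) & ~(~b & a) & ~d & ~d) | (~~((b & ~a) | (~b & a) | d) & d)   — De Morgan
≡ ((~b | ~~a) & ~(~b & a) & ~d & ~d) | (~~((b & ~a) | (~b & a) | d) & d)   — De Morgan
≡ ((~b | a) & ~(~b & a) & ~d & ~d) | (~~((b & ~a) | (~b & a) | d) & d)   — double negation
≡ ((~b | a) & (~~b | ~a) & ~d & ~d) | (~~((b & ~a) | (~b & a) | d) & d)   — De Morgan
≡ ((~b | a) & (b | ~a) & ~d & ~d) | (~~((b & ~a) | (~b & a) | d) & d)   — double negation
≡ ((~b | a) & (b | ~a) & ~d & ~d) | (((b & ~a) | (~b & a) | d) & d)   — double negation
≡ (~b & b & ~d & ~d) | (~b & ~a & ~d & ~d) | (a & b & ~d & ~d) | (a & ~a & ~d & ~d) | (b & ~a & d) | (~b & a & d) | (d & d)   — distribute & over |
≡ (~b & ~a & ~d) | (a & b & ~d) | d   — simplify

(~b & ~a & ~d) | (a & b & ~d) | d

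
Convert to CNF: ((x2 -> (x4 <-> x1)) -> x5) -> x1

((x2 -> (x4 <-> x1)) -> x5) -> x1
⇔ ~((x2 -> (x4 <-> x1)) -> x5) | x1
⇔ ~(~(x2 -> (x4 <-> x1)) | x5) | x1
⇔ ~(~(~x2 | (x4 <-> x1)) | x5) | x1
⇔ ~(~(~x2 | ((x4 -> x1) & (x1 -> x4))) | x5) | x1
⇔ ~(~(~x2 | ((~x4 | x1) & (x1 -> x4))) | x5) | x1
⇔ ~(~(~x2 | ((~x4 | x1) & (~x1 | x4))) | x5) | x1
⇔ (~~(~x2 | ((~x4 | x1) & (~x1 | x4))) & ~x5) | x1
⇔ ((~x2 | ((~x4 | x1) & (~x1 | x4))) & ~x5) | x1
⇔ (~x2 | ~x4 | x1 | x1) & (~x2 | ~x1 | x4 | x1) & (~x5 | x1)
⇔ (~x2 | ~x4 | x1) & (~x5 | x1)

(~x2 | ~x4 | x1) & (~x5 | x1)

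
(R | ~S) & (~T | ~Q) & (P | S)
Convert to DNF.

(R & ~T & P) | (R & ~T & S) | (R & ~Q & P) | (R & ~Q & S) | (~S & ~T & P) | (~S & ~Q & P)

(R | ~S) & (~T | ~Q) & (P | S)
≡ (R & ~T & P) | (R & ~T & S) | (R & ~Q & P) | (R & ~Q & S) | (~S & ~T & P) | (~S & ~T & S) | (~S & ~Q & P) | (~S & ~Q & S)   — distribute & over |
≡ (R & ~T & P) | (R & ~T & S) | (R & ~Q & P) | (R & ~Q & S) | (~S & ~T & P) | (~S & ~Q & P)   — simplify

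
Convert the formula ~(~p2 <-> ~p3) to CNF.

(~p2 | ~p3) & (p3 | p2)

~(~p2 <-> ~p3)
≡ ~((~p2 -> ~p3) & (~p3 -> ~p2))   — eliminate <->
≡ ~((~~p2 | ~p3) & (~p3 -> ~p2))   — eliminate ->
≡ ~((~~p2 | ~p3) & (~~p3 | ~p2))   — eliminate ->
≡ ~(~~p2 | ~p3) | ~(~~p3 | ~p2)   — De Morgan
≡ (~~~p2 & ~~p3) | ~(~~p3 | ~p2)   — De Morgan
≡ (~p2 & ~~p3) | ~(~~p3 | ~p2)   — double negation
≡ (~p2 & p3) | ~(~~p3 | ~p2)   — double negation
≡ (~p2 & p3) | (~~~p3 & ~~p2)   — De Morgan
≡ (~p2 & p3) | (~p3 & ~~p2)   — double negation
≡ (~p2 & p3) | (~p3 & p2)   — double negation
≡ (~p2 | ~p3) & (~p2 | p2) & (p3 | ~p3) & (p3 | p2)   — distribute | over &
≡ (~p2 | ~p3) & (p3 | p2)   — simplify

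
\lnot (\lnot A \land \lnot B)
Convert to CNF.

A \lor B

\lnot (\lnot A \land \lnot B)
= \lnot \lnot A \lor \lnot \lnot B   [De Morgan]
= A \lor \lnot \lnot B   [double negation]
= A \lor B   [double negation]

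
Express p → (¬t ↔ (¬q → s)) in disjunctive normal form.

p → (¬t ↔ (¬q → s))
≡ ¬p ∨ (¬t ↔ (¬q → s))   [eliminate →]
≡ ¬p ∨ ((¬t → (¬q → s)) ∧ ((¬q → s) → ¬t))   [eliminate ↔]
≡ ¬p ∨ ((¬¬t ∨ (¬q → s)) ∧ ((¬q → s) → ¬t))   [eliminate →]
≡ ¬p ∨ ((¬¬t ∨ ¬¬q ∨ s) ∧ ((¬q → s) → ¬t))   [eliminate →]
≡ ¬p ∨ ((¬¬t ∨ ¬¬q ∨ s) ∧ (¬(¬q → s) ∨ ¬t))   [eliminate →]
≡ ¬p ∨ ((¬¬t ∨ ¬¬q ∨ s) ∧ (¬(¬¬q ∨ s) ∨ ¬t))   [eliminate →]
≡ ¬p ∨ ((t ∨ ¬¬q ∨ s) ∧ (¬(¬¬q ∨ s) ∨ ¬t))   [double negation]
≡ ¬p ∨ ((t ∨ q ∨ s) ∧ (¬(¬¬q ∨ s) ∨ ¬t))   [double negation]
≡ ¬p ∨ ((t ∨ q ∨ s) ∧ ((¬¬¬q ∧ ¬s) ∨ ¬t))   [De Morgan]
≡ ¬p ∨ ((t ∨ q ∨ s) ∧ ((¬q ∧ ¬s) ∨ ¬t))   [double negation]
≡ ¬p ∨ (t ∧ ¬q ∧ ¬s) ∨ (t ∧ ¬t) ∨ (q ∧ ¬q ∧ ¬s) ∨ (q ∧ ¬t) ∨ (s ∧ ¬q ∧ ¬s) ∨ (s ∧ ¬t)   [distribute ∧ over ∨]
≡ ¬p ∨ (t ∧ ¬q ∧ ¬s) ∨ (q ∧ ¬t) ∨ (s ∧ ¬t)   [simplify]

¬p ∨ (t ∧ ¬q ∧ ¬s) ∨ (q ∧ ¬t) ∨ (s ∧ ¬t)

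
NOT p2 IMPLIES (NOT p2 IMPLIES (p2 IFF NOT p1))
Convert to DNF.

NOT p2 IMPLIES (NOT p2 IMPLIES (p2 IFF NOT p1))
≡ NOT NOT p2 OR (NOT p2 IMPLIES (p2 IFF NOT p1))   — eliminate IMPLIES
≡ NOT NOT p2 OR NOT NOT p2 OR (p2 IFF NOT p1)   — eliminate IMPLIES
≡ NOT NOT p2 OR NOT NOT p2 OR ((p2 IMPLIES NOT p1) AND (NOT p1 IMPLIES p2))   — eliminate IFF
≡ NOT NOT p2 OR NOT NOT p2 OR ((NOT p2 OR NOT p1) AND (NOT p1 IMPLIES p2))   — eliminate IMPLIES
≡ NOT NOT p2 OR NOT NOT p2 OR ((NOT p2 OR NOT p1) AND (NOT NOT p1 OR p2))   — eliminate IMPLIES
≡ p2 OR NOT NOT p2 OR ((NOT p2 OR NOT p1) AND (NOT NOT p1 OR p2))   — double negation
≡ p2 OR p2 OR ((NOT p2 OR NOT p1) AND (NOT NOT p1 OR p2))   — double negation
≡ p2 OR p2 OR ((NOT p2 OR NOT p1) AND (p1 OR p2))   — double negation
≡ p2 OR p2 OR (NOT p2 AND p1) OR (NOT p2 AND p2) OR (NOT p1 AND p1) OR (NOT p1 AND p2)   — distribute AND over OR
≡ p2 OR (NOT p2 AND p1)   — simplify

p2 OR (NOT p2 AND p1)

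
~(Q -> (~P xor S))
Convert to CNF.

Q & (P | S) & (~S | ~P)

~(Q -> (~P xor S))
≡ ~(~Q | (~P xor S))
≡ ~(~Q | ((~P | S) & ~(~P & S)))
≡ ~~Q & ~((~P | S) & ~(~P & S))
≡ Q & ~((~P | S) & ~(~P & S))
≡ Q & (~(~P | S) | ~~(~P & S))
≡ Q & ((~~P & ~S) | ~~(~P & S))
≡ Q & ((P & ~S) | ~~(~P & S))
≡ Q & ((P & ~S) | (~P & S))
≡ Q & (P | ~P) & (P | S) & (~S | ~P) & (~S | S)
≡ Q & (P | S) & (~S | ~P)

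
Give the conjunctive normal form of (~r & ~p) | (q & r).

(~r | q) & (~p | q) & (~p | r)

(~r & ~p) | (q & r)
≡ (~r | q) & (~r | r) & (~p | q) & (~p | r)   [distribute | over &]
≡ (~r | q) & (~p | q) & (~p | r)   [simplify]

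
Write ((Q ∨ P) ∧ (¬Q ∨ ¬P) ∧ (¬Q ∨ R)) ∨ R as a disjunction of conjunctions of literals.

((Q ∨ P) ∧ (¬Q ∨ ¬P) ∧ (¬Q ∨ R)) ∨ R
⇔ (Q ∧ ¬Q ∧ ¬Q) ∨ (Q ∧ ¬Q ∧ R) ∨ (Q ∧ ¬P ∧ ¬Q) ∨ (Q ∧ ¬P ∧ R) ∨ (P ∧ ¬Q ∧ ¬Q) ∨ (P ∧ ¬Q ∧ R) ∨ (P ∧ ¬P ∧ ¬Q) ∨ (P ∧ ¬P ∧ R) ∨ R   [distribute ∧ over ∨]
⇔ (P ∧ ¬Q) ∨ R   [simplify]

(P ∧ ¬Q) ∨ R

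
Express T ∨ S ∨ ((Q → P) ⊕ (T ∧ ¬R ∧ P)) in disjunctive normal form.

T ∨ S ∨ ((Q → P) ⊕ (T ∧ ¬R ∧ P))
= T ∨ S ∨ ((Q → P) ∧ ¬(T ∧ ¬R ∧ P)) ∨ (¬(Q → P) ∧ T ∧ ¬R ∧ P)   [expand ⊕]
= T ∨ S ∨ ((¬Q ∨ P) ∧ ¬(T ∧ ¬R ∧ P)) ∨ (¬(Q → P) ∧ T ∧ ¬R ∧ P)   [eliminate →]
= T ∨ S ∨ ((¬Q ∨ P) ∧ ¬(T ∧ ¬R ∧ P)) ∨ (¬(¬Q ∨ P) ∧ T ∧ ¬R ∧ P)   [eliminate →]
= T ∨ S ∨ ((¬Q ∨ P) ∧ (¬T ∨ ¬¬R ∨ ¬P)) ∨ (¬(¬Q ∨ P) ∧ T ∧ ¬R ∧ P)   [De Morgan]
= T ∨ S ∨ ((¬Q ∨ P) ∧ (¬T ∨ R ∨ ¬P)) ∨ (¬(¬Q ∨ P) ∧ T ∧ ¬R ∧ P)   [double negation]
= T ∨ S ∨ ((¬Q ∨ P) ∧ (¬T ∨ R ∨ ¬P)) ∨ (¬¬Q ∧ ¬P ∧ T ∧ ¬R ∧ P)   [De Morgan]
= T ∨ S ∨ ((¬Q ∨ P) ∧ (¬T ∨ R ∨ ¬P)) ∨ (Q ∧ ¬P ∧ T ∧ ¬R ∧ P)   [double negation]
= T ∨ S ∨ (¬Q ∧ ¬T) ∨ (¬Q ∧ R) ∨ (¬Q ∧ ¬P) ∨ (P ∧ ¬T) ∨ (P ∧ R) ∨ (P ∧ ¬P) ∨ (Q ∧ ¬P ∧ T ∧ ¬R ∧ P)   [distribute ∧ over ∨]
= T ∨ S ∨ (¬Q ∧ ¬T) ∨ (¬Q ∧ R) ∨ (¬Q ∧ ¬P) ∨ (P ∧ ¬T) ∨ (P ∧ R)   [simplify]

T ∨ S ∨ (¬Q ∧ ¬T) ∨ (¬Q ∧ R) ∨ (¬Q ∧ ¬P) ∨ (P ∧ ¬T) ∨ (P ∧ R)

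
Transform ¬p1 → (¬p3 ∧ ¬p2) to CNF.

(p1 ∨ ¬p3) ∧ (p1 ∨ ¬p2)

¬p1 → (¬p3 ∧ ¬p2)
= ¬¬p1 ∨ (¬p3 ∧ ¬p2)   (eliminate →)
= p1 ∨ (¬p3 ∧ ¬p2)   (double negation)
= (p1 ∨ ¬p3) ∧ (p1 ∨ ¬p2)   (distribute ∨ over ∧)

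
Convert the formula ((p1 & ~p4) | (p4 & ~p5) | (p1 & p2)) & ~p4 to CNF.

(p1 | p4) & (p1 | ~p5) & ~p4

((p1 & ~p4) | (p4 & ~p5) | (p1 & p2)) & ~p4
≡ (p1 | p4 | p1) & (p1 | p4 | p2) & (p1 | ~p5 | p1) & (p1 | ~p5 | p2) & (~p4 | p4 | p1) & (~p4 | p4 | p2) & (~p4 | ~p5 | p1) & (~p4 | ~p5 | p2) & ~p4
≡ (p1 | p4) & (p1 | ~p5) & ~p4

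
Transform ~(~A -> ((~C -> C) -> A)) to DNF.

~A & C

~(~A -> ((~C -> C) -> A))
⇔ ~(~~A | ((~C -> C) -> A))   [eliminate ->]
⇔ ~(~~A | ~(~C -> C) | A)   [eliminate ->]
⇔ ~(~~A | ~(~~C | C) | A)   [eliminate ->]
⇔ ~~~A & ~~(~~C | C) & ~A   [De Morgan]
⇔ ~A & ~~(~~C | C) & ~A   [double negation]
⇔ ~A & (~~C | C) & ~A   [double negation]
⇔ ~A & (C | C) & ~A   [double negation]
⇔ (~A & C & ~A) | (~A & C & ~A)   [distribute & over |]
⇔ ~A & C   [simplify]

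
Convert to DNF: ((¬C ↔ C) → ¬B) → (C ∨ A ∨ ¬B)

C ∨ A ∨ ¬B

((¬C ↔ C) → ¬B) → (C ∨ A ∨ ¬B)
= ¬((¬C ↔ C) → ¬B) ∨ C ∨ A ∨ ¬B   [eliminate →]
= ¬(¬(¬C ↔ C) ∨ ¬B) ∨ C ∨ A ∨ ¬B   [eliminate →]
= ¬(¬((¬C → C) ∧ (C → ¬C)) ∨ ¬B) ∨ C ∨ A ∨ ¬B   [eliminate ↔]
= ¬(¬((¬¬C ∨ C) ∧ (C → ¬C)) ∨ ¬B) ∨ C ∨ A ∨ ¬B   [eliminate →]
= ¬(¬((¬¬C ∨ C) ∧ (¬C ∨ ¬C)) ∨ ¬B) ∨ C ∨ A ∨ ¬B   [eliminate →]
= (¬¬((¬¬C ∨ C) ∧ (¬C ∨ ¬C)) ∧ ¬¬B) ∨ C ∨ A ∨ ¬B   [De Morgan]
= ((¬¬C ∨ C) ∧ (¬C ∨ ¬C) ∧ ¬¬B) ∨ C ∨ A ∨ ¬B   [double negation]
= ((C ∨ C) ∧ (¬C ∨ ¬C) ∧ ¬¬B) ∨ C ∨ A ∨ ¬B   [double negation]
= ((C ∨ C) ∧ (¬C ∨ ¬C) ∧ B) ∨ C ∨ A ∨ ¬B   [double negation]
= (C ∧ ¬C ∧ B) ∨ (C ∧ ¬C ∧ B) ∨ (C ∧ ¬C ∧ B) ∨ (C ∧ ¬C ∧ B) ∨ C ∨ A ∨ ¬B   [distribute ∧ over ∨]
= C ∨ A ∨ ¬B   [simplify]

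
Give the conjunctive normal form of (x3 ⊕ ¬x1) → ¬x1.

¬x3 ∨ ¬x1

(x3 ⊕ ¬x1) → ¬x1
≡ ¬(x3 ⊕ ¬x1) ∨ ¬x1   [eliminate →]
≡ ¬((x3 ∨ ¬x1) ∧ ¬(x3 ∧ ¬x1)) ∨ ¬x1   [expand ⊕]
≡ ¬(x3 ∨ ¬x1) ∨ ¬¬(x3 ∧ ¬x1) ∨ ¬x1   [De Morgan]
≡ (¬x3 ∧ ¬¬x1) ∨ ¬¬(x3 ∧ ¬x1) ∨ ¬x1   [De Morgan]
≡ (¬x3 ∧ x1) ∨ ¬¬(x3 ∧ ¬x1) ∨ ¬x1   [double negation]
≡ (¬x3 ∧ x1) ∨ (x3 ∧ ¬x1) ∨ ¬x1   [double negation]
≡ (¬x3 ∨ x3 ∨ ¬x1) ∧ (¬x3 ∨ ¬x1 ∨ ¬x1) ∧ (x1 ∨ x3 ∨ ¬x1) ∧ (x1 ∨ ¬x1 ∨ ¬x1)   [distribute ∨ over ∧]
≡ ¬x3 ∨ ¬x1   [simplify]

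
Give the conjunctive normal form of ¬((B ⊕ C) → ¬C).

(¬B ∨ ¬C) ∧ C

¬((B ⊕ C) → ¬C)
= ¬(¬(B ⊕ C) ∨ ¬C)   [eliminate →]
= ¬(¬((B ∨ C) ∧ ¬(B ∧ C)) ∨ ¬C)   [expand ⊕]
= ¬¬((B ∨ C) ∧ ¬(B ∧ C)) ∧ ¬¬C   [De Morgan]
= (B ∨ C) ∧ ¬(B ∧ C) ∧ ¬¬C   [double negation]
= (B ∨ C) ∧ (¬B ∨ ¬C) ∧ ¬¬C   [De Morgan]
= (B ∨ C) ∧ (¬B ∨ ¬C) ∧ C   [double negation]
= (¬B ∨ ¬C) ∧ C   [simplify]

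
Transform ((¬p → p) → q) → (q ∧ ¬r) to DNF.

(p ∧ ¬q) ∨ (q ∧ ¬r)

((¬p → p) → q) → (q ∧ ¬r)
= ¬((¬p → p) → q) ∨ (q ∧ ¬r)   [eliminate →]
= ¬(¬(¬p → p) ∨ q) ∨ (q ∧ ¬r)   [eliminate →]
= ¬(¬(¬¬p ∨ p) ∨ q) ∨ (q ∧ ¬r)   [eliminate →]
= (¬¬(¬¬p ∨ p) ∧ ¬q) ∨ (q ∧ ¬r)   [De Morgan]
= ((¬¬p ∨ p) ∧ ¬q) ∨ (q ∧ ¬r)   [double negation]
= ((p ∨ p) ∧ ¬q) ∨ (q ∧ ¬r)   [double negation]
= (p ∧ ¬q) ∨ (p ∧ ¬q) ∨ (q ∧ ¬r)   [distribute ∧ over ∨]
= (p ∧ ¬q) ∨ (q ∧ ¬r)   [simplify]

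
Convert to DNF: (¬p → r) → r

(¬p → r) → r
⇔ ¬(¬p → r) ∨ r   (eliminate →)
⇔ ¬(¬¬p ∨ r) ∨ r   (eliminate →)
⇔ ¬¬¬p ∧ ¬r ∨ r   (De Morgan)
⇔ ¬p ∧ ¬r ∨ r   (double negation)

¬p ∧ ¬r ∨ r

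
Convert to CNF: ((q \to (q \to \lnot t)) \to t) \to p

\lnot t \lor p

((q \to (q \to \lnot t)) \to t) \to p
⇔ \lnot ((q \to (q \to \lnot t)) \to t) \lor p   [eliminate \to]
⇔ \lnot (\lnot (q \to (q \to \lnot t)) \lor t) \lor p   [eliminate \to]
⇔ \lnot (\lnot (\lnot q \lor (q \to \lnot t)) \lor t) \lor p   [eliminate \to]
⇔ \lnot (\lnot (\lnot q \lor \lnot q \lor \lnot t) \lor t) \lor p   [eliminate \to]
⇔ (\lnot \lnot (\lnot q \lor \lnot q \lor \lnot t) \land \lnot t) \lor p   [De Morgan]
⇔ ((\lnot q \lor \lnot q \lor \lnot t) \land \lnot t) \lor p   [double negation]
⇔ (\lnot q \lor \lnot q \lor \lnot t \lor p) \land (\lnot t \lor p)   [distribute \lor over \land]
⇔ \lnot t \lor p   [simplify]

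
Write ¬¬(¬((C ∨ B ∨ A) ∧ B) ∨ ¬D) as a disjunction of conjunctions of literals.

¬B ∨ ¬D

¬¬(¬((C ∨ B ∨ A) ∧ B) ∨ ¬D)
≡ ¬((C ∨ B ∨ A) ∧ B) ∨ ¬D   (double negation)
≡ ¬(C ∨ B ∨ A) ∨ ¬B ∨ ¬D   (De Morgan)
≡ (¬C ∧ ¬B ∧ ¬A) ∨ ¬B ∨ ¬D   (De Morgan)
≡ ¬B ∨ ¬D   (simplify)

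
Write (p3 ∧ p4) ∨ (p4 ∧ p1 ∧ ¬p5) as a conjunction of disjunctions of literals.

(p3 ∧ p4) ∨ (p4 ∧ p1 ∧ ¬p5)
≡ (p3 ∨ p4) ∧ (p3 ∨ p1) ∧ (p3 ∨ ¬p5) ∧ (p4 ∨ p4) ∧ (p4 ∨ p1) ∧ (p4 ∨ ¬p5)   [distribute ∨ over ∧]
≡ (p3 ∨ p1) ∧ (p3 ∨ ¬p5) ∧ p4   [simplify]

(p3 ∨ p1) ∧ (p3 ∨ ¬p5) ∧ p4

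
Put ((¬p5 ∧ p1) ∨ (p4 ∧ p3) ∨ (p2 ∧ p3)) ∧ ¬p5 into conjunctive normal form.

(p1 ∨ p4 ∨ p2) ∧ (p1 ∨ p3) ∧ ¬p5

((¬p5 ∧ p1) ∨ (p4 ∧ p3) ∨ (p2 ∧ p3)) ∧ ¬p5
= (¬p5 ∨ p4 ∨ p2) ∧ (¬p5 ∨ p4 ∨ p3) ∧ (¬p5 ∨ p3 ∨ p2) ∧ (¬p5 ∨ p3 ∨ p3) ∧ (p1 ∨ p4 ∨ p2) ∧ (p1 ∨ p4 ∨ p3) ∧ (p1 ∨ p3 ∨ p2) ∧ (p1 ∨ p3 ∨ p3) ∧ ¬p5   [distribute ∨ over ∧]
= (p1 ∨ p4 ∨ p2) ∧ (p1 ∨ p3) ∧ ¬p5   [simplify]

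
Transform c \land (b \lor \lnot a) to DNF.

(c \land b) \lor (c \land \lnot a)

c \land (b \lor \lnot a)
≡ (c \land b) \lor (c \land \lnot a)   — distribute \land over \lor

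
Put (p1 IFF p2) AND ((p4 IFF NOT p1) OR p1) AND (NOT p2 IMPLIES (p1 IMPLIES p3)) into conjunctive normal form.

(NOT p1 OR p2) AND (NOT p2 OR p1) AND (p1 OR p4)

(p1 IFF p2) AND ((p4 IFF NOT p1) OR p1) AND (NOT p2 IMPLIES (p1 IMPLIES p3))
⇔ (p1 IMPLIES p2) AND (p2 IMPLIES p1) AND ((p4 IFF NOT p1) OR p1) AND (NOT p2 IMPLIES (p1 IMPLIES p3))   [eliminate IFF]
⇔ (NOT p1 OR p2) AND (p2 IMPLIES p1) AND ((p4 IFF NOT p1) OR p1) AND (NOT p2 IMPLIES (p1 IMPLIES p3))   [eliminate IMPLIES]
⇔ (NOT p1 OR p2) AND (NOT p2 OR p1) AND ((p4 IFF NOT p1) OR p1) AND (NOT p2 IMPLIES (p1 IMPLIES p3))   [eliminate IMPLIES]
⇔ (NOT p1 OR p2) AND (NOT p2 OR p1) AND (((p4 IMPLIES NOT p1) AND (NOT p1 IMPLIES p4)) OR p1) AND (NOT p2 IMPLIES (p1 IMPLIES p3))   [eliminate IFF]
⇔ (NOT p1 OR p2) AND (NOT p2 OR p1) AND (((NOT p4 OR NOT p1) AND (NOT p1 IMPLIES p4)) OR p1) AND (NOT p2 IMPLIES (p1 IMPLIES p3))   [eliminate IMPLIES]
⇔ (NOT p1 OR p2) AND (NOT p2 OR p1) AND (((NOT p4 OR NOT p1) AND (NOT NOT p1 OR p4)) OR p1) AND (NOT p2 IMPLIES (p1 IMPLIES p3))   [eliminate IMPLIES]
⇔ (NOT p1 OR p2) AND (NOT p2 OR p1) AND (((NOT p4 OR NOT p1) AND (NOT NOT p1 OR p4)) OR p1) AND (NOT NOT p2 OR (p1 IMPLIES p3))   [eliminate IMPLIES]
⇔ (NOT p1 OR p2) AND (NOT p2 OR p1) AND (((NOT p4 OR NOT p1) AND (NOT NOT p1 OR p4)) OR p1) AND (NOT NOT p2 OR NOT p1 OR p3)   [eliminate IMPLIES]
⇔ (NOT p1 OR p2) AND (NOT p2 OR p1) AND (((NOT p4 OR NOT p1) AND (p1 OR p4)) OR p1) AND (NOT NOT p2 OR NOT p1 OR p3)   [double negation]
⇔ (NOT p1 OR p2) AND (NOT p2 OR p1) AND (((NOT p4 OR NOT p1) AND (p1 OR p4)) OR p1) AND (p2 OR NOT p1 OR p3)   [double negation]
⇔ (NOT p1 OR p2) AND (NOT p2 OR p1) AND (NOT p4 OR NOT p1 OR p1) AND (p1 OR p4 OR p1) AND (p2 OR NOT p1 OR p3)   [distribute OR over AND]
⇔ (NOT p1 OR p2) AND (NOT p2 OR p1) AND (p1 OR p4)   [simplify]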